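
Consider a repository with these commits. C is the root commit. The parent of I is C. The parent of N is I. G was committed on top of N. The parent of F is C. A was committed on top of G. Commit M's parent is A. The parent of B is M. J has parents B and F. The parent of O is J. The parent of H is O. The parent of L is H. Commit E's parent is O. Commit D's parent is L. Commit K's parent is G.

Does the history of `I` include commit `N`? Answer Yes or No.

No

Ancestors of I: {C, I}.
N is not in that set, so it is not an ancestor of I.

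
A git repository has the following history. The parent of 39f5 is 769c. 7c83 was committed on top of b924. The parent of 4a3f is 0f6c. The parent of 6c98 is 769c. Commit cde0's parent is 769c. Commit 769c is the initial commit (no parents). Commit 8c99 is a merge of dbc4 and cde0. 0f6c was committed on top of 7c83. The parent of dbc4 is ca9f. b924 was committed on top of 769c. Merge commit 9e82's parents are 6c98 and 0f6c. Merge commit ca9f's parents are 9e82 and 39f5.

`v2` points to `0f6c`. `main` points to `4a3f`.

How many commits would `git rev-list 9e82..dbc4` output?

3

Reachable from dbc4: {0f6c, 39f5, 6c98, 769c, 7c83, 9e82, b924, ca9f, dbc4}.
Reachable from 9e82: {0f6c, 6c98, 769c, 7c83, 9e82, b924}.
In dbc4's history but not 9e82's: {39f5, ca9f, dbc4} — 3 commits.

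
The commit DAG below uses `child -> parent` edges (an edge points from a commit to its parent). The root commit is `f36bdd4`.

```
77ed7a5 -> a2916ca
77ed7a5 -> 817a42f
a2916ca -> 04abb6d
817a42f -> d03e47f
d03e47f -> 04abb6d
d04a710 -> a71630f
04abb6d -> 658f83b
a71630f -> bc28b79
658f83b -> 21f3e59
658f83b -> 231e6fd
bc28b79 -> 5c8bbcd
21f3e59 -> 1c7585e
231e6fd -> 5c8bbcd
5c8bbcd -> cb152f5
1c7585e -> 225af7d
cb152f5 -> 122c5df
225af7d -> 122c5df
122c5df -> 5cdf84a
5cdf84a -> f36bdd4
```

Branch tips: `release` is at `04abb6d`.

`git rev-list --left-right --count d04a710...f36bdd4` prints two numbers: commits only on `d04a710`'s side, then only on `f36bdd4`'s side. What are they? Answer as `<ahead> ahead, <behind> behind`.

7 ahead, 0 behind

Reachable from d04a710: {122c5df, 5c8bbcd, 5cdf84a, a71630f, bc28b79, cb152f5, d04a710, f36bdd4}.
Reachable from f36bdd4: {f36bdd4}.
Only in d04a710's history (ahead): {122c5df, 5c8bbcd, 5cdf84a, a71630f, bc28b79, cb152f5, d04a710} — 7.
Only in f36bdd4's history (behind): {} — 0.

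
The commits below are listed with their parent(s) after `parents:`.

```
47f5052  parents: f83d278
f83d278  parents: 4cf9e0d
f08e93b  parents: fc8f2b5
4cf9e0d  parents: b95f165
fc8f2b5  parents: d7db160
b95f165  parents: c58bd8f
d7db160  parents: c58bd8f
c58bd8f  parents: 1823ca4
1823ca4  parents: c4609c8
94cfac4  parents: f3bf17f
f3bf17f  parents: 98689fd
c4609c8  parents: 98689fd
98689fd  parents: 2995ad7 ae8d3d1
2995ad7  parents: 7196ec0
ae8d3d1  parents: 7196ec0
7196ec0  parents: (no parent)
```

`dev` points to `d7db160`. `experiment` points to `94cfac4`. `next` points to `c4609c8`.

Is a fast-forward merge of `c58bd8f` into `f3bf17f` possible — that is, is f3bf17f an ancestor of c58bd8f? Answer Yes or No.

No

A fast-forward from f3bf17f to c58bd8f is possible iff f3bf17f is an ancestor of c58bd8f.
Ancestors of c58bd8f: {1823ca4, 2995ad7, 7196ec0, 98689fd, ae8d3d1, c4609c8, c58bd8f}.
f3bf17f is not among them, so fast-forward is not possible.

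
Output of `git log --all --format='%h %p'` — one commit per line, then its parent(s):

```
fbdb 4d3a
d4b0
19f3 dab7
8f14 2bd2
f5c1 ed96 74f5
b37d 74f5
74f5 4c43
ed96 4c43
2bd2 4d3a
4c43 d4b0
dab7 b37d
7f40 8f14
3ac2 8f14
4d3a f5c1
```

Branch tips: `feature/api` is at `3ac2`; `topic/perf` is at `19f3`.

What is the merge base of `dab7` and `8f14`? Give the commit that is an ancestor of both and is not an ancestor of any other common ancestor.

74f5

Ancestors of dab7: {4c43, 74f5, b37d, d4b0, dab7}.
Ancestors of 8f14: {2bd2, 4c43, 4d3a, 74f5, 8f14, d4b0, ed96, f5c1}.
Common ancestors: {4c43, 74f5, d4b0}.
Among these, 74f5 is not an ancestor of any other common ancestor — it is the merge base.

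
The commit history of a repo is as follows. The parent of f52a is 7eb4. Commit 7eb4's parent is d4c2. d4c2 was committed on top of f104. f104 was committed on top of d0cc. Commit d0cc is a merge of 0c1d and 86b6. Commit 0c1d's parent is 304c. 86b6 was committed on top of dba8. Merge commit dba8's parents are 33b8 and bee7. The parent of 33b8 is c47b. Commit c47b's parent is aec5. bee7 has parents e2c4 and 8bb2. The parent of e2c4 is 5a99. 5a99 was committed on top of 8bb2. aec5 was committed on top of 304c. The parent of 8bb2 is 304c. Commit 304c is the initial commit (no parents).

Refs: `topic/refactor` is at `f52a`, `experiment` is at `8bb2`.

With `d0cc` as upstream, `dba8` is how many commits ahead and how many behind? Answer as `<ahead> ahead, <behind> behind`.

Reachable from dba8: {304c, 33b8, 5a99, 8bb2, aec5, bee7, c47b, dba8, e2c4}.
Reachable from d0cc: {0c1d, 304c, 33b8, 5a99, 86b6, 8bb2, aec5, bee7, c47b, d0cc, dba8, e2c4}.
Only in dba8's history (ahead): {} — 0.
Only in d0cc's history (behind): {0c1d, 86b6, d0cc} — 3.

0 ahead, 3 behind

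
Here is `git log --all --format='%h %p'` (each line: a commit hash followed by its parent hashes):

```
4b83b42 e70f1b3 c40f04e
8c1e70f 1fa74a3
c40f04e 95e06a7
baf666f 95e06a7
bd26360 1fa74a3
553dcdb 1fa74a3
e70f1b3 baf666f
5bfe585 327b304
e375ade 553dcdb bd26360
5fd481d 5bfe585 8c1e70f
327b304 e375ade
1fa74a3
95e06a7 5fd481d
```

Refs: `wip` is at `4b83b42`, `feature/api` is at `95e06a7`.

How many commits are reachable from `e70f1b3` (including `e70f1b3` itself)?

Walking parent pointers from e70f1b3: reachable set = {1fa74a3, 327b304, 553dcdb, 5bfe585, 5fd481d, 8c1e70f, 95e06a7, baf666f, bd26360, e375ade, e70f1b3}.
That is 11 commits.

11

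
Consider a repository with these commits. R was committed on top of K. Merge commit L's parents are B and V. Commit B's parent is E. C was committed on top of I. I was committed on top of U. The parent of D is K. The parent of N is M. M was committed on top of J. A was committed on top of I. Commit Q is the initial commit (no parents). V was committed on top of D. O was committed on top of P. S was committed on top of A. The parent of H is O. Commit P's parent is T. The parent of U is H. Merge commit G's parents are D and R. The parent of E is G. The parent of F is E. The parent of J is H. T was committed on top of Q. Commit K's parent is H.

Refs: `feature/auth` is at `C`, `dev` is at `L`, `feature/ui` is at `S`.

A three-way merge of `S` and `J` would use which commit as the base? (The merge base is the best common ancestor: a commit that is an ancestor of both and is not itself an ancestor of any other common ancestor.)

H

Ancestors of S: {A, H, I, O, P, Q, S, T, U}.
Ancestors of J: {H, J, O, P, Q, T}.
Common ancestors: {H, O, P, Q, T}.
Among these, H is not an ancestor of any other common ancestor — it is the merge base.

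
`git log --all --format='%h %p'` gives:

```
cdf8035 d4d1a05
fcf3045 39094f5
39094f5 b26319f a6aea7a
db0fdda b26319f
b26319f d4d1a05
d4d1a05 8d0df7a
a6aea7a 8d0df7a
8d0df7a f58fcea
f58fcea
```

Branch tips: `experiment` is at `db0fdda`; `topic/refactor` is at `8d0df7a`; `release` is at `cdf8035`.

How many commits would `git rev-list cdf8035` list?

Walking parent pointers from cdf8035: reachable set = {8d0df7a, cdf8035, d4d1a05, f58fcea}.
That is 4 commits.

4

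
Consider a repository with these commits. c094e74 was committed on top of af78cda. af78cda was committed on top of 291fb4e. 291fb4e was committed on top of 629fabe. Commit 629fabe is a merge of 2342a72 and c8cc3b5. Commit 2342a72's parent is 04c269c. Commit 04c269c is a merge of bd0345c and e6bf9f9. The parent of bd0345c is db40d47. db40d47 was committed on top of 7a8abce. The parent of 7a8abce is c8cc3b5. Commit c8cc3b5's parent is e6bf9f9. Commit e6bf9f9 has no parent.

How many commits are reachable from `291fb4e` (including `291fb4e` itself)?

Walking parent pointers from 291fb4e: reachable set = {04c269c, 2342a72, 291fb4e, 629fabe, 7a8abce, bd0345c, c8cc3b5, db40d47, e6bf9f9}.
That is 9 commits.

9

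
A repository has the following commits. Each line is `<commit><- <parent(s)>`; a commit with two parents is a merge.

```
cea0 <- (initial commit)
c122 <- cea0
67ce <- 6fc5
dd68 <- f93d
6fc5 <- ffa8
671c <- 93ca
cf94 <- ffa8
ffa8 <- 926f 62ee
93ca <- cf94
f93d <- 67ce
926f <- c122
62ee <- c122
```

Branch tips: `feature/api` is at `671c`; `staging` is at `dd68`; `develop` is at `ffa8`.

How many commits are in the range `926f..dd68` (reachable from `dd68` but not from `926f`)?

6

Reachable from dd68: {62ee, 67ce, 6fc5, 926f, c122, cea0, dd68, f93d, ffa8}.
Reachable from 926f: {926f, c122, cea0}.
In dd68's history but not 926f's: {62ee, 67ce, 6fc5, dd68, f93d, ffa8} — 6 commits.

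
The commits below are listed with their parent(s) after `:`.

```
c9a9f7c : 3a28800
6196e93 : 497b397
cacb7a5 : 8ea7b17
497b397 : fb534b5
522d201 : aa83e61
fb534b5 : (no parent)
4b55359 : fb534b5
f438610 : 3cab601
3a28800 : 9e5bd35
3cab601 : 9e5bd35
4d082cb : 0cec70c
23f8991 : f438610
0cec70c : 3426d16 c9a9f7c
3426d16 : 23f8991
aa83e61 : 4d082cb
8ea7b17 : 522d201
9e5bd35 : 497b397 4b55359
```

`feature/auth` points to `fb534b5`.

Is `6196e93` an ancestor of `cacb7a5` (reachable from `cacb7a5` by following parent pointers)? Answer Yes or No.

Ancestors of cacb7a5: {0cec70c, 23f8991, 3426d16, 3a28800, 3cab601, 497b397, 4b55359, 4d082cb, 522d201, 8ea7b17, 9e5bd35, aa83e61, c9a9f7c, cacb7a5, f438610, fb534b5}.
6196e93 is not in that set, so it is not an ancestor of cacb7a5.

No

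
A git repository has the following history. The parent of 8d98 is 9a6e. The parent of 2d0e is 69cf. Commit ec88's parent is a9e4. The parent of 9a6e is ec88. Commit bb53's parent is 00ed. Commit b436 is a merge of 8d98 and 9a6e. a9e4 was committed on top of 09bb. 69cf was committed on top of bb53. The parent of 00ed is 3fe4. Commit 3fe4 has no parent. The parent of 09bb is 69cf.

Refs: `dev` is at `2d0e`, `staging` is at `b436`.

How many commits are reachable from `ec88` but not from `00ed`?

Reachable from ec88: {00ed, 09bb, 3fe4, 69cf, a9e4, bb53, ec88}.
Reachable from 00ed: {00ed, 3fe4}.
In ec88's history but not 00ed's: {09bb, 69cf, a9e4, bb53, ec88} — 5 commits.

5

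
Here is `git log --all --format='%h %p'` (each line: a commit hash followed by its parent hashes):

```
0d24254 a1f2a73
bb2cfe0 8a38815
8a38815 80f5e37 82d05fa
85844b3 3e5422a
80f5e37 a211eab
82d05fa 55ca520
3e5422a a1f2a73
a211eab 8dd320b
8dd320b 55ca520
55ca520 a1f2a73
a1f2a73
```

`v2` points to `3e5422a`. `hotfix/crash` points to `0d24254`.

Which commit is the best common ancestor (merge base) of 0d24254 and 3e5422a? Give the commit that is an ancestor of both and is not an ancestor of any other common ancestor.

Ancestors of 0d24254: {0d24254, a1f2a73}.
Ancestors of 3e5422a: {3e5422a, a1f2a73}.
Common ancestors: {a1f2a73}.
The only common ancestor is a1f2a73, so it is the merge base.

a1f2a73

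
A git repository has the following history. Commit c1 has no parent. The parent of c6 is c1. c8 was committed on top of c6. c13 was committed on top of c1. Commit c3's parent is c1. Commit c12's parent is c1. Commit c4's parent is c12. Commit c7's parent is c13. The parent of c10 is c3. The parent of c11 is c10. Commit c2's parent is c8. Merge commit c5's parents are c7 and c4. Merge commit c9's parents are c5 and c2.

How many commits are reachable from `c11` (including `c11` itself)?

Walking parent pointers from c11: reachable set = {c1, c10, c11, c3}.
That is 4 commits.

4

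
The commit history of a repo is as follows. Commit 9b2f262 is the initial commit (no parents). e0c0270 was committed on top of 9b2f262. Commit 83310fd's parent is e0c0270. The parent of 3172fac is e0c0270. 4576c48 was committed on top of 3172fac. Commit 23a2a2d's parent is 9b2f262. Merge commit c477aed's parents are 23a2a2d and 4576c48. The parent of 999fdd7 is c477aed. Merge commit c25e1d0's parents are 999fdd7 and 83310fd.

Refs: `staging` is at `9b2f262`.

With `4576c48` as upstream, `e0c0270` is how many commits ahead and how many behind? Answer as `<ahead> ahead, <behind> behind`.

0 ahead, 2 behind

Reachable from e0c0270: {9b2f262, e0c0270}.
Reachable from 4576c48: {3172fac, 4576c48, 9b2f262, e0c0270}.
Only in e0c0270's history (ahead): {} — 0.
Only in 4576c48's history (behind): {3172fac, 4576c48} — 2.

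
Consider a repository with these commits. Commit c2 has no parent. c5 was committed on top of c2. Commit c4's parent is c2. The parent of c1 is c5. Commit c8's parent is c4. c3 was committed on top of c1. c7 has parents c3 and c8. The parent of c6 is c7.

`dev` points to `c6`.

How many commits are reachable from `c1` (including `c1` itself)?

3

Walking parent pointers from c1: reachable set = {c1, c2, c5}.
That is 3 commits.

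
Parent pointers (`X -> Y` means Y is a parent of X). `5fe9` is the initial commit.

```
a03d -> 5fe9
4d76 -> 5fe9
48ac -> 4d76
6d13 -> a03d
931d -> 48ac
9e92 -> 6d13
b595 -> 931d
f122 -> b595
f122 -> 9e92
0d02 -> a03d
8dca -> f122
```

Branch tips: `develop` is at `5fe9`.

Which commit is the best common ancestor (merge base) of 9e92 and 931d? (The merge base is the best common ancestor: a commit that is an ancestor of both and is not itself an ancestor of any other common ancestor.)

5fe9

Ancestors of 9e92: {5fe9, 6d13, 9e92, a03d}.
Ancestors of 931d: {48ac, 4d76, 5fe9, 931d}.
Common ancestors: {5fe9}.
The only common ancestor is 5fe9, so it is the merge base.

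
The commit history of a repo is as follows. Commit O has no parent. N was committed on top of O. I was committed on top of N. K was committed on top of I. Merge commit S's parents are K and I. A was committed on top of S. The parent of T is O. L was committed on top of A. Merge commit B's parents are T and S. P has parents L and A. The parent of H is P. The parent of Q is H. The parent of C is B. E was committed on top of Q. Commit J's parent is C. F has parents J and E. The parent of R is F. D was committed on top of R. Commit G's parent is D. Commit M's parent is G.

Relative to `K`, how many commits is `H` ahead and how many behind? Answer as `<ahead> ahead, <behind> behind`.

5 ahead, 0 behind

Reachable from H: {A, H, I, K, L, N, O, P, S}.
Reachable from K: {I, K, N, O}.
Only in H's history (ahead): {A, H, L, P, S} — 5.
Only in K's history (behind): {} — 0.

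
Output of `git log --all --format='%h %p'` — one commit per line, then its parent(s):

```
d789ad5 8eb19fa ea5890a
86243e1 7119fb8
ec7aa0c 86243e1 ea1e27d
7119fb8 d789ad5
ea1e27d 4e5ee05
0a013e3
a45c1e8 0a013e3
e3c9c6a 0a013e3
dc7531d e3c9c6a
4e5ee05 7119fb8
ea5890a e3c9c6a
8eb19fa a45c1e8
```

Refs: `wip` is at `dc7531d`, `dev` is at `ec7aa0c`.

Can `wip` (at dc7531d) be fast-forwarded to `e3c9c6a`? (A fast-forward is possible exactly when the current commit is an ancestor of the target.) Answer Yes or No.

No

A fast-forward from dc7531d to e3c9c6a is possible iff dc7531d is an ancestor of e3c9c6a.
Ancestors of e3c9c6a: {0a013e3, e3c9c6a}.
dc7531d is not among them, so fast-forward is not possible.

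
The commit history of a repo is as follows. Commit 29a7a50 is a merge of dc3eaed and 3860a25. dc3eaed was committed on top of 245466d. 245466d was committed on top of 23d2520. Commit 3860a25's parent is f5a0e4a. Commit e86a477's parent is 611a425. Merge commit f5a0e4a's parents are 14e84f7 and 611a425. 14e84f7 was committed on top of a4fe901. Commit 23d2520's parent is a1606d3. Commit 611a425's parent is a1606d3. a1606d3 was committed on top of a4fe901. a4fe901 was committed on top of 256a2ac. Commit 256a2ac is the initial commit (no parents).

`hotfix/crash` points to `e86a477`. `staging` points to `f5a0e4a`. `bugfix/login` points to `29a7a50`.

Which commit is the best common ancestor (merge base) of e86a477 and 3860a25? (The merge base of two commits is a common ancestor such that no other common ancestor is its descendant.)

611a425

Ancestors of e86a477: {256a2ac, 611a425, a1606d3, a4fe901, e86a477}.
Ancestors of 3860a25: {14e84f7, 256a2ac, 3860a25, 611a425, a1606d3, a4fe901, f5a0e4a}.
Common ancestors: {256a2ac, 611a425, a1606d3, a4fe901}.
Among these, 611a425 is not an ancestor of any other common ancestor — it is the merge base.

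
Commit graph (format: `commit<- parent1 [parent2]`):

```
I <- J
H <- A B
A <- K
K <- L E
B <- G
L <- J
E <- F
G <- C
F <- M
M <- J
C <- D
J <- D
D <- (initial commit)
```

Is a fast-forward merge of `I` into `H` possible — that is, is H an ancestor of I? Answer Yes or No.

A fast-forward from H to I is possible iff H is an ancestor of I.
Ancestors of I: {D, I, J}.
H is not among them, so fast-forward is not possible.

No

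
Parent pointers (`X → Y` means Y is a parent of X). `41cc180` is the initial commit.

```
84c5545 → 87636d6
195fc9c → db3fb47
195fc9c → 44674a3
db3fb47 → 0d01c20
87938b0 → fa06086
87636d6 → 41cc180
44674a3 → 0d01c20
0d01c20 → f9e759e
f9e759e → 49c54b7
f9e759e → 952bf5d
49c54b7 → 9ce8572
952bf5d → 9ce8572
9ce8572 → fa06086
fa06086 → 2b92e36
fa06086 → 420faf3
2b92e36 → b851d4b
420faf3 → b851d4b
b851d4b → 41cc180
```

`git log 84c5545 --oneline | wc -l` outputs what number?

Walking parent pointers from 84c5545: reachable set = {41cc180, 84c5545, 87636d6}.
That is 3 commits.

3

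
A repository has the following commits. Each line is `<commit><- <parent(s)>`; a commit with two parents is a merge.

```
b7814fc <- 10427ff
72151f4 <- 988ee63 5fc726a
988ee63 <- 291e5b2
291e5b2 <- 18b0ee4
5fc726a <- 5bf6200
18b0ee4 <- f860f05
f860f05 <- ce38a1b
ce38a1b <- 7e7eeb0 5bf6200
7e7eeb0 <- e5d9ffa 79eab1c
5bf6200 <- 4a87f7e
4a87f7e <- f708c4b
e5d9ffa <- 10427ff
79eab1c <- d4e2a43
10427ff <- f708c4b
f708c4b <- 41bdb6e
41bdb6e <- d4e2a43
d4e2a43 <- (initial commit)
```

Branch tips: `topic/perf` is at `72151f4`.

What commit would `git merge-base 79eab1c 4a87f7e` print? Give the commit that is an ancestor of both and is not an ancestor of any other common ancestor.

Ancestors of 79eab1c: {79eab1c, d4e2a43}.
Ancestors of 4a87f7e: {41bdb6e, 4a87f7e, d4e2a43, f708c4b}.
Common ancestors: {d4e2a43}.
The only common ancestor is d4e2a43, so it is the merge base.

d4e2a43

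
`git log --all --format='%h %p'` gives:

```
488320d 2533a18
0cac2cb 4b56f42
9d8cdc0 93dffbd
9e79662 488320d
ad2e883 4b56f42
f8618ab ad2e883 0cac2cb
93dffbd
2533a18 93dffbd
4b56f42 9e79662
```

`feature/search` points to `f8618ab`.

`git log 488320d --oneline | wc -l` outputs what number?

3

Walking parent pointers from 488320d: reachable set = {2533a18, 488320d, 93dffbd}.
That is 3 commits.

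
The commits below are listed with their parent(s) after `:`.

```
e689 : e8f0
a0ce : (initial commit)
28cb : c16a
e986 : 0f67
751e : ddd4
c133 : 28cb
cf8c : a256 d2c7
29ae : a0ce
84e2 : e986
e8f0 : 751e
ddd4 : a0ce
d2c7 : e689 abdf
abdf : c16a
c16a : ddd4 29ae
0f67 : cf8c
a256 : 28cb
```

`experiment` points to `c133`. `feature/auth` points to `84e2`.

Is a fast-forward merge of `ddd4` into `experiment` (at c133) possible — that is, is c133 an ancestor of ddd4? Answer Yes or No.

A fast-forward from c133 to ddd4 is possible iff c133 is an ancestor of ddd4.
Ancestors of ddd4: {a0ce, ddd4}.
c133 is not among them, so fast-forward is not possible.

No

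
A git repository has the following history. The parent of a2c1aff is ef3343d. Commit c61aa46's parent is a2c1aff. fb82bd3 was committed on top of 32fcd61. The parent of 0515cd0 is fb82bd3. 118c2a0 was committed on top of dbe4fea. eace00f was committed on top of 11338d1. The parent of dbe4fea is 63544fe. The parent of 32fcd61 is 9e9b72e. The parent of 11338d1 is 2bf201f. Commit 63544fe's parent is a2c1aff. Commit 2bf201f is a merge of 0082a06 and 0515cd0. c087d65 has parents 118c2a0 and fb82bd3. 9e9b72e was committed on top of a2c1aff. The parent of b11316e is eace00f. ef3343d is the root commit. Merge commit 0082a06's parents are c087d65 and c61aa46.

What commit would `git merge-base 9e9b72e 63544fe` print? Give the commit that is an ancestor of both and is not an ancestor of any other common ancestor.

Ancestors of 9e9b72e: {9e9b72e, a2c1aff, ef3343d}.
Ancestors of 63544fe: {63544fe, a2c1aff, ef3343d}.
Common ancestors: {a2c1aff, ef3343d}.
Among these, a2c1aff is not an ancestor of any other common ancestor — it is the merge base.

a2c1aff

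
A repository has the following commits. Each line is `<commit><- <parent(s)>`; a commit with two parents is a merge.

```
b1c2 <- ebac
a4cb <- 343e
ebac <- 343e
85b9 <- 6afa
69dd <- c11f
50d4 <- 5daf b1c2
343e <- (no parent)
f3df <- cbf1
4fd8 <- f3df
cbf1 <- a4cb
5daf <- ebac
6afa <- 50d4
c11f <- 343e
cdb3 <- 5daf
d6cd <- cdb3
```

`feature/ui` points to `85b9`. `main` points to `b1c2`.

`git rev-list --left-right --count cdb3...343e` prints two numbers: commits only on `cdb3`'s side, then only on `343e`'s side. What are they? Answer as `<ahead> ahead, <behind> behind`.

Reachable from cdb3: {343e, 5daf, cdb3, ebac}.
Reachable from 343e: {343e}.
Only in cdb3's history (ahead): {5daf, cdb3, ebac} — 3.
Only in 343e's history (behind): {} — 0.

3 ahead, 0 behind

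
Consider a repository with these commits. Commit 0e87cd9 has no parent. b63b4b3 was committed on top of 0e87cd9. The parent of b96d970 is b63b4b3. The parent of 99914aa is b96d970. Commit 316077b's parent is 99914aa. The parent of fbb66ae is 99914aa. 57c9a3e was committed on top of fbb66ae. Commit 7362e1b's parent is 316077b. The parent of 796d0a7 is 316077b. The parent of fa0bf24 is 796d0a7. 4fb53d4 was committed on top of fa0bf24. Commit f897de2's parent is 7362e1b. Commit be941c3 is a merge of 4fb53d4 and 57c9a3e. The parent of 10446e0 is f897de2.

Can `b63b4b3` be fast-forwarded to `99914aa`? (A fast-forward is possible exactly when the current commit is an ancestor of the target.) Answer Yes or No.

Yes

A fast-forward from b63b4b3 to 99914aa is possible iff b63b4b3 is an ancestor of 99914aa.
Ancestors of 99914aa: {0e87cd9, 99914aa, b63b4b3, b96d970}.
b63b4b3 is among them, so fast-forward is possible.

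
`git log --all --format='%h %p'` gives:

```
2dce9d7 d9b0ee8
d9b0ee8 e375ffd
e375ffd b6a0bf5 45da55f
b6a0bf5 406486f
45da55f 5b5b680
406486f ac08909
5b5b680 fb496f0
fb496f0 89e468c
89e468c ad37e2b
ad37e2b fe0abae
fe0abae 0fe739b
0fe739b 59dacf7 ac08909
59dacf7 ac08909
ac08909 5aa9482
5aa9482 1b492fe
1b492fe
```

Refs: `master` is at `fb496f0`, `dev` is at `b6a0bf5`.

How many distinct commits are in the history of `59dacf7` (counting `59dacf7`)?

4

Walking parent pointers from 59dacf7: reachable set = {1b492fe, 59dacf7, 5aa9482, ac08909}.
That is 4 commits.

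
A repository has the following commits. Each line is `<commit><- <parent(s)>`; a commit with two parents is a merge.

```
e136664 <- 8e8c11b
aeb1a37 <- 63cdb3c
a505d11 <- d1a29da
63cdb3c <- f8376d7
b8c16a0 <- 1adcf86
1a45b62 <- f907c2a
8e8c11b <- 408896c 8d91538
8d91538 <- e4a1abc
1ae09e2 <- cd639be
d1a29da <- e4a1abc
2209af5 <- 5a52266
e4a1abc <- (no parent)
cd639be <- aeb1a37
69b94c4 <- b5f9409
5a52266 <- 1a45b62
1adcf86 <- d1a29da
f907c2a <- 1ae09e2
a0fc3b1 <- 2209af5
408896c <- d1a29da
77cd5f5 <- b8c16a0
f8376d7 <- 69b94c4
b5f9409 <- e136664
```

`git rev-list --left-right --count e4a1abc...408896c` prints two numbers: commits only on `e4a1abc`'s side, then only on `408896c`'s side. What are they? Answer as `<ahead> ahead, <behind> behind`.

Reachable from e4a1abc: {e4a1abc}.
Reachable from 408896c: {408896c, d1a29da, e4a1abc}.
Only in e4a1abc's history (ahead): {} — 0.
Only in 408896c's history (behind): {408896c, d1a29da} — 2.

0 ahead, 2 behind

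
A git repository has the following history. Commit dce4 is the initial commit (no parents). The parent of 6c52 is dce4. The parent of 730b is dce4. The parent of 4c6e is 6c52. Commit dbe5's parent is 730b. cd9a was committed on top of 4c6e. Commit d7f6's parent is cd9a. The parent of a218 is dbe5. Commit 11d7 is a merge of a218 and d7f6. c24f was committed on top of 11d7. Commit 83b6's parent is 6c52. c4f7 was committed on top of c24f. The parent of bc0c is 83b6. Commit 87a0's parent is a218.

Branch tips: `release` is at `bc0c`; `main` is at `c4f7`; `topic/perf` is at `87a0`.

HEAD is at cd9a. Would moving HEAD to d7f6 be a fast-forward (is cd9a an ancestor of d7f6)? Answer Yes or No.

A fast-forward from cd9a to d7f6 is possible iff cd9a is an ancestor of d7f6.
Ancestors of d7f6: {4c6e, 6c52, cd9a, d7f6, dce4}.
cd9a is among them, so fast-forward is possible.

Yes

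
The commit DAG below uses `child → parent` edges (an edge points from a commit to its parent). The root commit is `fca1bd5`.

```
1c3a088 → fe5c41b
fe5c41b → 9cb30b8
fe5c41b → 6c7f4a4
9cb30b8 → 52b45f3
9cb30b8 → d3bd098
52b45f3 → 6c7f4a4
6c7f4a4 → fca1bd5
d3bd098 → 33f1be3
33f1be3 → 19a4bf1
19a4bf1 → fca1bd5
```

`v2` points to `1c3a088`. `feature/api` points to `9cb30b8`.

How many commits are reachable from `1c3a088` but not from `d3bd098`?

Reachable from 1c3a088: {19a4bf1, 1c3a088, 33f1be3, 52b45f3, 6c7f4a4, 9cb30b8, d3bd098, fca1bd5, fe5c41b}.
Reachable from d3bd098: {19a4bf1, 33f1be3, d3bd098, fca1bd5}.
In 1c3a088's history but not d3bd098's: {1c3a088, 52b45f3, 6c7f4a4, 9cb30b8, fe5c41b} — 5 commits.

5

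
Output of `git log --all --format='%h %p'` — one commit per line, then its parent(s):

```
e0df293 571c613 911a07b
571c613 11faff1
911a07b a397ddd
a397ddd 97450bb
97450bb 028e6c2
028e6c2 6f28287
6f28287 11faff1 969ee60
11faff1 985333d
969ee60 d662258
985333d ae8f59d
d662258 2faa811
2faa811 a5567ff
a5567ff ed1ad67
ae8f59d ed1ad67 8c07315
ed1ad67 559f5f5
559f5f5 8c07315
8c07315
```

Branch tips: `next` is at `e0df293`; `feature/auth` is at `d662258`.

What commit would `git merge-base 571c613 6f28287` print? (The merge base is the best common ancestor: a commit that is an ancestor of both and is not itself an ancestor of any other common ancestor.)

11faff1

Ancestors of 571c613: {11faff1, 559f5f5, 571c613, 8c07315, 985333d, ae8f59d, ed1ad67}.
Ancestors of 6f28287: {11faff1, 2faa811, 559f5f5, 6f28287, 8c07315, 969ee60, 985333d, a5567ff, ae8f59d, d662258, ed1ad67}.
Common ancestors: {11faff1, 559f5f5, 8c07315, 985333d, ae8f59d, ed1ad67}.
Among these, 11faff1 is not an ancestor of any other common ancestor — it is the merge base.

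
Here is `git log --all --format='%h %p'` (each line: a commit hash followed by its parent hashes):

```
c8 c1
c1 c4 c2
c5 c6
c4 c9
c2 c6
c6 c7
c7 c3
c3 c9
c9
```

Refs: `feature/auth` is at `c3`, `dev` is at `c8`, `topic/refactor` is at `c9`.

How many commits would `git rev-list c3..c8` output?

Reachable from c8: {c1, c2, c3, c4, c6, c7, c8, c9}.
Reachable from c3: {c3, c9}.
In c8's history but not c3's: {c1, c2, c4, c6, c7, c8} — 6 commits.

6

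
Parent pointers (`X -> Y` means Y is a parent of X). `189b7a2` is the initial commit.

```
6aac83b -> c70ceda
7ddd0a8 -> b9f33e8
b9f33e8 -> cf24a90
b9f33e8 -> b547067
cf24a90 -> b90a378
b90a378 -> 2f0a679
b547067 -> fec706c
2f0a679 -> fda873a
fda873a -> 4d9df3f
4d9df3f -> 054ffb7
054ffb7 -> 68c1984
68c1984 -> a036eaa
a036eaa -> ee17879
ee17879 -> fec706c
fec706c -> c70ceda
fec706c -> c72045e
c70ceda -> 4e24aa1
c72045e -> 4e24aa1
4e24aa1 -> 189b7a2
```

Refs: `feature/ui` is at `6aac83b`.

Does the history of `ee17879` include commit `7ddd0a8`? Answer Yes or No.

Ancestors of ee17879: {189b7a2, 4e24aa1, c70ceda, c72045e, ee17879, fec706c}.
7ddd0a8 is not in that set, so it is not an ancestor of ee17879.

No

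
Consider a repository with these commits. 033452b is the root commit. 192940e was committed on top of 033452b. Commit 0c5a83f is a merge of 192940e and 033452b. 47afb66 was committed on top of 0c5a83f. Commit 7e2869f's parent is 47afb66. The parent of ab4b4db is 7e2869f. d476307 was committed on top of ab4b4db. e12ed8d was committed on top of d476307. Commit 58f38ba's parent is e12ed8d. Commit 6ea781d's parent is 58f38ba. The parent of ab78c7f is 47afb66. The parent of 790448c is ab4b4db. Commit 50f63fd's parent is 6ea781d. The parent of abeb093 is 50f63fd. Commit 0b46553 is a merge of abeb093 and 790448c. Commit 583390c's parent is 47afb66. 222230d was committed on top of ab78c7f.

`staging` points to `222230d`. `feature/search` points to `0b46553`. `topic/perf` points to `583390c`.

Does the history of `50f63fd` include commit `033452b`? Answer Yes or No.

Ancestors of 50f63fd (commits reachable by following parents): {033452b, 0c5a83f, 192940e, 47afb66, 50f63fd, 58f38ba, 6ea781d, 7e2869f, ab4b4db, d476307, e12ed8d}.
033452b is in that set, so it is an ancestor of 50f63fd.

Yes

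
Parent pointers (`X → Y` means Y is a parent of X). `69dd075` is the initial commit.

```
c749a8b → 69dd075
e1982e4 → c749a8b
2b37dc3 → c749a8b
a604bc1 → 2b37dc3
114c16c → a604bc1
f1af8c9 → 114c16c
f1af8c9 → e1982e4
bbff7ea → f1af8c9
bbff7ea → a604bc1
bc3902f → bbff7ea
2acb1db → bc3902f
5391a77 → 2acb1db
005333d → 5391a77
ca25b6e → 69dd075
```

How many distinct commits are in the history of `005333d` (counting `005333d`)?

Walking parent pointers from 005333d: reachable set = {005333d, 114c16c, 2acb1db, 2b37dc3, 5391a77, 69dd075, a604bc1, bbff7ea, bc3902f, c749a8b, e1982e4, f1af8c9}.
That is 12 commits.

12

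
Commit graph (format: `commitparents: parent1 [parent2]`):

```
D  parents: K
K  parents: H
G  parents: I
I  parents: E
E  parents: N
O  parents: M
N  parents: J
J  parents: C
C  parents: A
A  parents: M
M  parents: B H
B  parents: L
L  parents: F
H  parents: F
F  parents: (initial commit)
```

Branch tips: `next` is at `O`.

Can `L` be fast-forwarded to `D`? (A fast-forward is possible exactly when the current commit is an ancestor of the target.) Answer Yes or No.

No

A fast-forward from L to D is possible iff L is an ancestor of D.
Ancestors of D: {D, F, H, K}.
L is not among them, so fast-forward is not possible.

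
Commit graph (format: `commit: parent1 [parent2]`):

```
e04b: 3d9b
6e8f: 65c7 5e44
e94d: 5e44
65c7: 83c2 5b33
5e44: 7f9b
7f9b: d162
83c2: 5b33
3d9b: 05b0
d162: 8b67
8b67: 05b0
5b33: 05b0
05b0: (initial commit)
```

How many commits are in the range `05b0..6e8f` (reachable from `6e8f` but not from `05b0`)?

Reachable from 6e8f: {05b0, 5b33, 5e44, 65c7, 6e8f, 7f9b, 83c2, 8b67, d162}.
Reachable from 05b0: {05b0}.
In 6e8f's history but not 05b0's: {5b33, 5e44, 65c7, 6e8f, 7f9b, 83c2, 8b67, d162} — 8 commits.

8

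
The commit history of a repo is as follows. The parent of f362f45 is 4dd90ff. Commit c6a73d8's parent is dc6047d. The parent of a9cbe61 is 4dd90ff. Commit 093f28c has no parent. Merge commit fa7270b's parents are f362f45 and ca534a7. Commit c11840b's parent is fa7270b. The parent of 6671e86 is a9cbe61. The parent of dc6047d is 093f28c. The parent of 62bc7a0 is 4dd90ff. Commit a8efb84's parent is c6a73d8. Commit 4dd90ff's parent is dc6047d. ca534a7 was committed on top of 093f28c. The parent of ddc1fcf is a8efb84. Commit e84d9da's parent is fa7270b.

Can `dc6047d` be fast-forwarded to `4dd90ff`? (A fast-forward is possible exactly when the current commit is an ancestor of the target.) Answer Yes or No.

Yes

A fast-forward from dc6047d to 4dd90ff is possible iff dc6047d is an ancestor of 4dd90ff.
Ancestors of 4dd90ff: {093f28c, 4dd90ff, dc6047d}.
dc6047d is among them, so fast-forward is possible.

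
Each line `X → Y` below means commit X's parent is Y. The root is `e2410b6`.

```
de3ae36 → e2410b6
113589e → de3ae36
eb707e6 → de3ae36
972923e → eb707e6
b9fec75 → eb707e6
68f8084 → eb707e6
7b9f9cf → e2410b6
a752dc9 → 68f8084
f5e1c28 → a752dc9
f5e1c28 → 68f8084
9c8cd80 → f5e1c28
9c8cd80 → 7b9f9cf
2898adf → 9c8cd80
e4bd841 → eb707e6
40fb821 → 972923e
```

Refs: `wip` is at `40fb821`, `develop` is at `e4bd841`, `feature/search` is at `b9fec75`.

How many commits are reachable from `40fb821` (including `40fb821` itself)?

5

Walking parent pointers from 40fb821: reachable set = {40fb821, 972923e, de3ae36, e2410b6, eb707e6}.
That is 5 commits.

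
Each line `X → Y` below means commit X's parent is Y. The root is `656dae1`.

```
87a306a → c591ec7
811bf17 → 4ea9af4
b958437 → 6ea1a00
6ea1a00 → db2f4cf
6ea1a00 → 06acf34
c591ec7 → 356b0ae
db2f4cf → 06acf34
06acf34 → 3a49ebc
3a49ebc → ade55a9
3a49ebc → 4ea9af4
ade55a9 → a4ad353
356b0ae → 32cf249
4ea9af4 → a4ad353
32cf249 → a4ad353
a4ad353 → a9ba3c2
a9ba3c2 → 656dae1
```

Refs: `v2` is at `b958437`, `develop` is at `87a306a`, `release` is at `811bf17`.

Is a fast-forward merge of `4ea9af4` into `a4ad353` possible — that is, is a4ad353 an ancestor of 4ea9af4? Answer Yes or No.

A fast-forward from a4ad353 to 4ea9af4 is possible iff a4ad353 is an ancestor of 4ea9af4.
Ancestors of 4ea9af4: {4ea9af4, 656dae1, a4ad353, a9ba3c2}.
a4ad353 is among them, so fast-forward is possible.

Yes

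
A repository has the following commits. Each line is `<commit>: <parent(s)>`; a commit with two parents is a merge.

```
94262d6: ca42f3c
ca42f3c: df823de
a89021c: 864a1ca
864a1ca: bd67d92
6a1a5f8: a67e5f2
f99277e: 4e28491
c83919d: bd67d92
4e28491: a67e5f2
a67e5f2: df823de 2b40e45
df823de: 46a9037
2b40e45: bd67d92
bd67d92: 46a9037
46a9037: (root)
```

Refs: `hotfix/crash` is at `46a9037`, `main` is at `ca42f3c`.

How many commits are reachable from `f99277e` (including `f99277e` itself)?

7

Walking parent pointers from f99277e: reachable set = {2b40e45, 46a9037, 4e28491, a67e5f2, bd67d92, df823de, f99277e}.
That is 7 commits.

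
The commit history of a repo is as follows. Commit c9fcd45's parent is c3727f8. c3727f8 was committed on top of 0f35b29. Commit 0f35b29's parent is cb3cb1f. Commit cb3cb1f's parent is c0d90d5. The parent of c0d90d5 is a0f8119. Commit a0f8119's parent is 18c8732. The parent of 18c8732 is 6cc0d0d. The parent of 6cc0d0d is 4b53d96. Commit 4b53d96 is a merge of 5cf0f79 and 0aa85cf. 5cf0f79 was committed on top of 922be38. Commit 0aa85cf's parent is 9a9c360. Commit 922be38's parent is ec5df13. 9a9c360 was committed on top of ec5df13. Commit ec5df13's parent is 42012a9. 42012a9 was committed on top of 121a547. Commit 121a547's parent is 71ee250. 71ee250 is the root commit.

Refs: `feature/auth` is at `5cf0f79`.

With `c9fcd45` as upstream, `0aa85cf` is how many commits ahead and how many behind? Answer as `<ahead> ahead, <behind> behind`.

Reachable from 0aa85cf: {0aa85cf, 121a547, 42012a9, 71ee250, 9a9c360, ec5df13}.
Reachable from c9fcd45: {0aa85cf, 0f35b29, 121a547, 18c8732, 42012a9, 4b53d96, 5cf0f79, 6cc0d0d, 71ee250, 922be38, 9a9c360, a0f8119, c0d90d5, c3727f8, c9fcd45, cb3cb1f, ec5df13}.
Only in 0aa85cf's history (ahead): {} — 0.
Only in c9fcd45's history (behind): {0f35b29, 18c8732, 4b53d96, 5cf0f79, 6cc0d0d, 922be38, a0f8119, c0d90d5, c3727f8, c9fcd45, cb3cb1f} — 11.

0 ahead, 11 behind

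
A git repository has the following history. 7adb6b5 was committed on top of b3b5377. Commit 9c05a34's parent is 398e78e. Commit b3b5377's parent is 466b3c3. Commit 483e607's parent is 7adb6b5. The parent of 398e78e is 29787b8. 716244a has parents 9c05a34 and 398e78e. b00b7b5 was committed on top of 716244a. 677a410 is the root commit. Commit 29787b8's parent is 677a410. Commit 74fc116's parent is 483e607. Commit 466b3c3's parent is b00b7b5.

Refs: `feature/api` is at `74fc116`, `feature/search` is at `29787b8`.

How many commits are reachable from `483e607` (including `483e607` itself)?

Walking parent pointers from 483e607: reachable set = {29787b8, 398e78e, 466b3c3, 483e607, 677a410, 716244a, 7adb6b5, 9c05a34, b00b7b5, b3b5377}.
That is 10 commits.

10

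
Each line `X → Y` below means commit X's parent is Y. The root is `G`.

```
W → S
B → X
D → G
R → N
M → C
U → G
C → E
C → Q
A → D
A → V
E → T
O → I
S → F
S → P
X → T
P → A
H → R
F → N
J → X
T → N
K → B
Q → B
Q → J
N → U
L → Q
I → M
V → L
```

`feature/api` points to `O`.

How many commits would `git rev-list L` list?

9

Walking parent pointers from L: reachable set = {B, G, J, L, N, Q, T, U, X}.
That is 9 commits.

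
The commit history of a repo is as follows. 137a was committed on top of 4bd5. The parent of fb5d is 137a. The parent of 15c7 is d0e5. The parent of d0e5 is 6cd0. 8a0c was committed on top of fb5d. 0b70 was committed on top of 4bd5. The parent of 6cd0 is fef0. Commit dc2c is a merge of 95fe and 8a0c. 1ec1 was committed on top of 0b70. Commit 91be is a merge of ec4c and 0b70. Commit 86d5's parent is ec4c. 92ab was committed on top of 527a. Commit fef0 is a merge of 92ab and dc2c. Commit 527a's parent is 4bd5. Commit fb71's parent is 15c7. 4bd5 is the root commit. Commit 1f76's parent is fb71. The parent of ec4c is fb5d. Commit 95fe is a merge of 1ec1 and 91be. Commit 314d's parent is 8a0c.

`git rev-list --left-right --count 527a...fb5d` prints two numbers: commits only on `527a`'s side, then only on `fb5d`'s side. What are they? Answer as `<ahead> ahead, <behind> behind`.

1 ahead, 2 behind

Reachable from 527a: {4bd5, 527a}.
Reachable from fb5d: {137a, 4bd5, fb5d}.
Only in 527a's history (ahead): {527a} — 1.
Only in fb5d's history (behind): {137a, fb5d} — 2.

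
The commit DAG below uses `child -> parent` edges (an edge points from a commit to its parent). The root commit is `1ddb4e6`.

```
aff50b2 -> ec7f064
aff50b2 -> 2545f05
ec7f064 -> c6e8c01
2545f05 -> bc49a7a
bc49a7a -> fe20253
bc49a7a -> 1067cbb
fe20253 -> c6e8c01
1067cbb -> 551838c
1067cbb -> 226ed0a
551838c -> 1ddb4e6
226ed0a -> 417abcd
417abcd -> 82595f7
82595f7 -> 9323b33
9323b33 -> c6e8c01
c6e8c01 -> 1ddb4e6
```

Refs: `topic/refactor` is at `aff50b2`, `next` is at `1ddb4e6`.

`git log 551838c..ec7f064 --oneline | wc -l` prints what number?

2

Reachable from ec7f064: {1ddb4e6, c6e8c01, ec7f064}.
Reachable from 551838c: {1ddb4e6, 551838c}.
In ec7f064's history but not 551838c's: {c6e8c01, ec7f064} — 2 commits.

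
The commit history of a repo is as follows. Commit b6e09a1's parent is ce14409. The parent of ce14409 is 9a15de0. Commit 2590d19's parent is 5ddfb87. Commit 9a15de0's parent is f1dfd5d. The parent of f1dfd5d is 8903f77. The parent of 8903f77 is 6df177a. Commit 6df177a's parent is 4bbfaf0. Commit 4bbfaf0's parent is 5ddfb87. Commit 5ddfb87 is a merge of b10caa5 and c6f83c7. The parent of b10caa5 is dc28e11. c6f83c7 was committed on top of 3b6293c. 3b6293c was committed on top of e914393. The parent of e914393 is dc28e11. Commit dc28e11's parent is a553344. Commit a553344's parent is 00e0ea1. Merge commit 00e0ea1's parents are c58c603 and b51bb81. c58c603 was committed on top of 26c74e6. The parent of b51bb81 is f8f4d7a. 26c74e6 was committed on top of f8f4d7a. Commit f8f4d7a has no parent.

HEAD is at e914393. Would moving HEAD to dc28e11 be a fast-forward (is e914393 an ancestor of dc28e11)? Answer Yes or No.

No

A fast-forward from e914393 to dc28e11 is possible iff e914393 is an ancestor of dc28e11.
Ancestors of dc28e11: {00e0ea1, 26c74e6, a553344, b51bb81, c58c603, dc28e11, f8f4d7a}.
e914393 is not among them, so fast-forward is not possible.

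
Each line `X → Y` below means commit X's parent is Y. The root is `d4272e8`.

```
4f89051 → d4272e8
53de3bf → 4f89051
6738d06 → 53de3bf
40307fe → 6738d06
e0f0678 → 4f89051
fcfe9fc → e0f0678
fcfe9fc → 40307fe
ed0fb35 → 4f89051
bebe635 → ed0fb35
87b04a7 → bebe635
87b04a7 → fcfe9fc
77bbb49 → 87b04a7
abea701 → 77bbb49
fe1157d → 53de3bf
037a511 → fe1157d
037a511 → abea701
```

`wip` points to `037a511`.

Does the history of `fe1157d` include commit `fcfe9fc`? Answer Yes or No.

Ancestors of fe1157d: {4f89051, 53de3bf, d4272e8, fe1157d}.
fcfe9fc is not in that set, so it is not an ancestor of fe1157d.

No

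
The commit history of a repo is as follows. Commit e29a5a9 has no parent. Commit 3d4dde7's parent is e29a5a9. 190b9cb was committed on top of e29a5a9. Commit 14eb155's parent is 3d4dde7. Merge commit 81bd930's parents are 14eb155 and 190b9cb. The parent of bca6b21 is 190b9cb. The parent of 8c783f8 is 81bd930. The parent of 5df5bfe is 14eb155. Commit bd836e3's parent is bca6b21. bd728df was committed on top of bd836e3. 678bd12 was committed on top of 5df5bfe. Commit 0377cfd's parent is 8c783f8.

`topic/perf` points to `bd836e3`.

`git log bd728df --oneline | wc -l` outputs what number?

Walking parent pointers from bd728df: reachable set = {190b9cb, bca6b21, bd728df, bd836e3, e29a5a9}.
That is 5 commits.

5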